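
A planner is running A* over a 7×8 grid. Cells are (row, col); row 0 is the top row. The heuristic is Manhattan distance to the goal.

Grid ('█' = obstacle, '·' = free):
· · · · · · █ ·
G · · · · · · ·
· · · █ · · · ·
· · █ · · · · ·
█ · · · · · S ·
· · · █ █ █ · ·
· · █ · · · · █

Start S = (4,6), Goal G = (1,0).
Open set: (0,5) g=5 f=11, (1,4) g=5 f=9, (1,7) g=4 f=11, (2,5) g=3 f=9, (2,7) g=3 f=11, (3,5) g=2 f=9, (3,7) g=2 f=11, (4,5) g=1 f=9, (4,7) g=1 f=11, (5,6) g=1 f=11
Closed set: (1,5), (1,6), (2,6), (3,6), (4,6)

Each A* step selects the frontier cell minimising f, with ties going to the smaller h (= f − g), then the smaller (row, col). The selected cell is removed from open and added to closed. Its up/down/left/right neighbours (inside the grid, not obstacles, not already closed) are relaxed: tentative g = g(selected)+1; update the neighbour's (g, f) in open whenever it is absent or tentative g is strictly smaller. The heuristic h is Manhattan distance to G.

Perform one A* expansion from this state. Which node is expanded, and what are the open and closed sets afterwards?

step 1: expand (1,4) (f=9, h=4) → closed; open now [(0,4) g=6 f=11, (0,5) g=5 f=11, (1,3) g=6 f=9, (1,7) g=4 f=11, (2,4) g=6 f=11, (2,5) g=3 f=9, (2,7) g=3 f=11, (3,5) g=2 f=9, (3,7) g=2 f=11, (4,5) g=1 f=9, (4,7) g=1 f=11, (5,6) g=1 f=11]

expanded=(1,4); open=[(0,4) g=6 f=11, (0,5) g=5 f=11, (1,3) g=6 f=9, (1,7) g=4 f=11, (2,4) g=6 f=11, (2,5) g=3 f=9, (2,7) g=3 f=11, (3,5) g=2 f=9, (3,7) g=2 f=11, (4,5) g=1 f=9, (4,7) g=1 f=11, (5,6) g=1 f=11]; closed=[(1,4), (1,5), (1,6), (2,6), (3,6), (4,6)]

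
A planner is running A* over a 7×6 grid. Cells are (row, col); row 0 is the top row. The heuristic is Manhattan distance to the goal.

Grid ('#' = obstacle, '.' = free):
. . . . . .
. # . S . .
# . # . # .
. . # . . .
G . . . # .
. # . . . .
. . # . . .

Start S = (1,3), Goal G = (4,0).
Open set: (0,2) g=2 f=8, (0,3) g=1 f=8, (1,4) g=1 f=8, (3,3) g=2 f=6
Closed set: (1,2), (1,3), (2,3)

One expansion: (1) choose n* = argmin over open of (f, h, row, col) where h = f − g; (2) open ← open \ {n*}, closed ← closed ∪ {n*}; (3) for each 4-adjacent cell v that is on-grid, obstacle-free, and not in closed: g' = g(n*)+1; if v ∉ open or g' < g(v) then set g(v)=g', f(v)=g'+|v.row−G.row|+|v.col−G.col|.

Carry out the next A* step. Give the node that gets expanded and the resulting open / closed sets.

expanded=(3,3); open=[(0,2) g=2 f=8, (0,3) g=1 f=8, (1,4) g=1 f=8, (3,4) g=3 f=8, (4,3) g=3 f=6]; closed=[(1,2), (1,3), (2,3), (3,3)]

step 1: expand (3,3) (f=6, h=4) → closed; open now [(0,2) g=2 f=8, (0,3) g=1 f=8, (1,4) g=1 f=8, (3,4) g=3 f=8, (4,3) g=3 f=6]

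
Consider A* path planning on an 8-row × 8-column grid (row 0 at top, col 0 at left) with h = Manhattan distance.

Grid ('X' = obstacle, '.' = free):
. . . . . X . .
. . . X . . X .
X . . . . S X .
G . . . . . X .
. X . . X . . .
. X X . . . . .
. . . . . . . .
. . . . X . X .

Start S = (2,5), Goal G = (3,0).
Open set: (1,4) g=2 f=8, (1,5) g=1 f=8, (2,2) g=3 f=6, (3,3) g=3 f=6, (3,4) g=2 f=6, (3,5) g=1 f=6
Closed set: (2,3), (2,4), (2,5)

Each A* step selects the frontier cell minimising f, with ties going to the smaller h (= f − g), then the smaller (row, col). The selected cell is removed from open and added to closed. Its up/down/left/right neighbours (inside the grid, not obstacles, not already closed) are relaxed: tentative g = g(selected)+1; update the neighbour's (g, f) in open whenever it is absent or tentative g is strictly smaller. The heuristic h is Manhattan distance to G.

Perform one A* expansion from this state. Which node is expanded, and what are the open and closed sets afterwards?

step 1: expand (2,2) (f=6, h=3) → closed; open now [(1,2) g=4 f=8, (1,4) g=2 f=8, (1,5) g=1 f=8, (2,1) g=4 f=6, (3,2) g=4 f=6, (3,3) g=3 f=6, (3,4) g=2 f=6, (3,5) g=1 f=6]

expanded=(2,2); open=[(1,2) g=4 f=8, (1,4) g=2 f=8, (1,5) g=1 f=8, (2,1) g=4 f=6, (3,2) g=4 f=6, (3,3) g=3 f=6, (3,4) g=2 f=6, (3,5) g=1 f=6]; closed=[(2,2), (2,3), (2,4), (2,5)]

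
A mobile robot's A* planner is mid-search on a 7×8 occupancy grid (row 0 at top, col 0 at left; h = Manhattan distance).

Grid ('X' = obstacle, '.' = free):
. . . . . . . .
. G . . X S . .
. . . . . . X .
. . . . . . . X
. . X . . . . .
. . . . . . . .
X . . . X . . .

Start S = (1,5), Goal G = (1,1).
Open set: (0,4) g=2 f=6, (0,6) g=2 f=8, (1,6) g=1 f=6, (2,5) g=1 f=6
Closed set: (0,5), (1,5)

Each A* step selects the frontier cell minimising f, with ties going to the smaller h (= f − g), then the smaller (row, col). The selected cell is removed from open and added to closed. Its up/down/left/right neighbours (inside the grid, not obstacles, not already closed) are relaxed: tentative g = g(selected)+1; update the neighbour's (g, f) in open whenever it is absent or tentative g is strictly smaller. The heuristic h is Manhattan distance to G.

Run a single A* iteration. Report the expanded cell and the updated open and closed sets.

step 1: expand (0,4) (f=6, h=4) → closed; open now [(0,3) g=3 f=6, (0,6) g=2 f=8, (1,6) g=1 f=6, (2,5) g=1 f=6]

expanded=(0,4); open=[(0,3) g=3 f=6, (0,6) g=2 f=8, (1,6) g=1 f=6, (2,5) g=1 f=6]; closed=[(0,4), (0,5), (1,5)]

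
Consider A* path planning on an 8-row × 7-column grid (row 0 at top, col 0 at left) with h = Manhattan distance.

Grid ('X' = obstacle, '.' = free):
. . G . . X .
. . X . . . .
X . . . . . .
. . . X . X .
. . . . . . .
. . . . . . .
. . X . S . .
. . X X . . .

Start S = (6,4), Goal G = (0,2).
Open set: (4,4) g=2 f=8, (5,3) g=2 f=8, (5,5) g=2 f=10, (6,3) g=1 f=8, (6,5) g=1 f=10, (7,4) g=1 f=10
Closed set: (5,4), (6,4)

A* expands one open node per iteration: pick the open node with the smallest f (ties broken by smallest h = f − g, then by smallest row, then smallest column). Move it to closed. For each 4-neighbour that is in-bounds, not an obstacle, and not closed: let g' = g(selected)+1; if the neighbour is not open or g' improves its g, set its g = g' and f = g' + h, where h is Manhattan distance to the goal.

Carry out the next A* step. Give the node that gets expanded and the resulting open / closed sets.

step 1: expand (4,4) (f=8, h=6) → closed; open now [(3,4) g=3 f=8, (4,3) g=3 f=8, (4,5) g=3 f=10, (5,3) g=2 f=8, (5,5) g=2 f=10, (6,3) g=1 f=8, (6,5) g=1 f=10, (7,4) g=1 f=10]

expanded=(4,4); open=[(3,4) g=3 f=8, (4,3) g=3 f=8, (4,5) g=3 f=10, (5,3) g=2 f=8, (5,5) g=2 f=10, (6,3) g=1 f=8, (6,5) g=1 f=10, (7,4) g=1 f=10]; closed=[(4,4), (5,4), (6,4)]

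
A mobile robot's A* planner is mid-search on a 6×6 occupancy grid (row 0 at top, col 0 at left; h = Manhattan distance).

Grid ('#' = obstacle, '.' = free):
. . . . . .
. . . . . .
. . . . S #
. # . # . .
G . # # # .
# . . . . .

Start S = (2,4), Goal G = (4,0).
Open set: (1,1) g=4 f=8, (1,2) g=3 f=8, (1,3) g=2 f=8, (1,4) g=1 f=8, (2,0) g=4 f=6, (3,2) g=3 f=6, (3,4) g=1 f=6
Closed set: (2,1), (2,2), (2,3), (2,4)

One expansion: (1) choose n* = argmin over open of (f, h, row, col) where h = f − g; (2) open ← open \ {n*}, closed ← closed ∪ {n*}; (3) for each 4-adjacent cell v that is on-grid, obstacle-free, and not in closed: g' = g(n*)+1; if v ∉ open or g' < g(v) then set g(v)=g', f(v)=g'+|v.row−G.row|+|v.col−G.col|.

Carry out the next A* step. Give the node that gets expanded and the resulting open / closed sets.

expanded=(2,0); open=[(1,0) g=5 f=8, (1,1) g=4 f=8, (1,2) g=3 f=8, (1,3) g=2 f=8, (1,4) g=1 f=8, (3,0) g=5 f=6, (3,2) g=3 f=6, (3,4) g=1 f=6]; closed=[(2,0), (2,1), (2,2), (2,3), (2,4)]

step 1: expand (2,0) (f=6, h=2) → closed; open now [(1,0) g=5 f=8, (1,1) g=4 f=8, (1,2) g=3 f=8, (1,3) g=2 f=8, (1,4) g=1 f=8, (3,0) g=5 f=6, (3,2) g=3 f=6, (3,4) g=1 f=6]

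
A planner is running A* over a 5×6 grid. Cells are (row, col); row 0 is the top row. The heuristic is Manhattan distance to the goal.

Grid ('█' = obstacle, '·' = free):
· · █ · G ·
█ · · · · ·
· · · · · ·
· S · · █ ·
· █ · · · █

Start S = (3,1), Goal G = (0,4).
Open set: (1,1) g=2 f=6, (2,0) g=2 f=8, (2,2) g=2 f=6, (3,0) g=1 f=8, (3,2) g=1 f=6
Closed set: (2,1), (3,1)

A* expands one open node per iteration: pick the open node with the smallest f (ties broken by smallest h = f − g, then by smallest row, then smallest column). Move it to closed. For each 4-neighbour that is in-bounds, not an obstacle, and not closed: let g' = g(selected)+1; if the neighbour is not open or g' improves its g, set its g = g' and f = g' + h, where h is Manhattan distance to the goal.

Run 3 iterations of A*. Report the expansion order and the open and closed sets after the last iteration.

order=[(1,1) → (0,1) → (1,2)]; open=[(0,0) g=4 f=8, (1,3) g=4 f=6, (2,0) g=2 f=8, (2,2) g=2 f=6, (3,0) g=1 f=8, (3,2) g=1 f=6]; closed=[(0,1), (1,1), (1,2), (2,1), (3,1)]

step 1: expand (1,1) (f=6, h=4) → closed; open now [(0,1) g=3 f=6, (1,2) g=3 f=6, (2,0) g=2 f=8, (2,2) g=2 f=6, (3,0) g=1 f=8, (3,2) g=1 f=6]
step 2: expand (0,1) (f=6, h=3) → closed; open now [(0,0) g=4 f=8, (1,2) g=3 f=6, (2,0) g=2 f=8, (2,2) g=2 f=6, (3,0) g=1 f=8, (3,2) g=1 f=6]
step 3: expand (1,2) (f=6, h=3) → closed; open now [(0,0) g=4 f=8, (1,3) g=4 f=6, (2,0) g=2 f=8, (2,2) g=2 f=6, (3,0) g=1 f=8, (3,2) g=1 f=6]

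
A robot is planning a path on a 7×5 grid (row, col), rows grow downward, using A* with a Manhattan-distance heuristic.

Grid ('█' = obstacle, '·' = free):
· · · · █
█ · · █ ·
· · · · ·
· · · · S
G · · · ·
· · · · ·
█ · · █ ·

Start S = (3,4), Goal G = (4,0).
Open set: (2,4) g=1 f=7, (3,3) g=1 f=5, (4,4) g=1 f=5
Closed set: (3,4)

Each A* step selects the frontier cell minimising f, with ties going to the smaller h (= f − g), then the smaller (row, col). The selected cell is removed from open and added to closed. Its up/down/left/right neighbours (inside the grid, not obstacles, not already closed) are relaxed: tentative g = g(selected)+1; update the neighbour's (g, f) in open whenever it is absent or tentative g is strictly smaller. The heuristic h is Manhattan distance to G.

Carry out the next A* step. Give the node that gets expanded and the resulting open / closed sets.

expanded=(3,3); open=[(2,3) g=2 f=7, (2,4) g=1 f=7, (3,2) g=2 f=5, (4,3) g=2 f=5, (4,4) g=1 f=5]; closed=[(3,3), (3,4)]

step 1: expand (3,3) (f=5, h=4) → closed; open now [(2,3) g=2 f=7, (2,4) g=1 f=7, (3,2) g=2 f=5, (4,3) g=2 f=5, (4,4) g=1 f=5]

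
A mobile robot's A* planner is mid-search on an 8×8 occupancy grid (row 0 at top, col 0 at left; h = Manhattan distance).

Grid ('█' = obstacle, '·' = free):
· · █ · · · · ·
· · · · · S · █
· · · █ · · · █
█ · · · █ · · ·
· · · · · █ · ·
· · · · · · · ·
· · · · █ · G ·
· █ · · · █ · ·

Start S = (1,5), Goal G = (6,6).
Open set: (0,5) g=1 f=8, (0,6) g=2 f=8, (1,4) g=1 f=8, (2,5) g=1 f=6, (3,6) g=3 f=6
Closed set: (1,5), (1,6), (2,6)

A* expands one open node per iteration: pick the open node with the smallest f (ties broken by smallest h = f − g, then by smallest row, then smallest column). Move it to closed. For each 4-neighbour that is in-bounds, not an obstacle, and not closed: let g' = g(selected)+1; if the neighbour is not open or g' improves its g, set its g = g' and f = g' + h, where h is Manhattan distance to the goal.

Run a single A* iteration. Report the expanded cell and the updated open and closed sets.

expanded=(3,6); open=[(0,5) g=1 f=8, (0,6) g=2 f=8, (1,4) g=1 f=8, (2,5) g=1 f=6, (3,5) g=4 f=8, (3,7) g=4 f=8, (4,6) g=4 f=6]; closed=[(1,5), (1,6), (2,6), (3,6)]

step 1: expand (3,6) (f=6, h=3) → closed; open now [(0,5) g=1 f=8, (0,6) g=2 f=8, (1,4) g=1 f=8, (2,5) g=1 f=6, (3,5) g=4 f=8, (3,7) g=4 f=8, (4,6) g=4 f=6]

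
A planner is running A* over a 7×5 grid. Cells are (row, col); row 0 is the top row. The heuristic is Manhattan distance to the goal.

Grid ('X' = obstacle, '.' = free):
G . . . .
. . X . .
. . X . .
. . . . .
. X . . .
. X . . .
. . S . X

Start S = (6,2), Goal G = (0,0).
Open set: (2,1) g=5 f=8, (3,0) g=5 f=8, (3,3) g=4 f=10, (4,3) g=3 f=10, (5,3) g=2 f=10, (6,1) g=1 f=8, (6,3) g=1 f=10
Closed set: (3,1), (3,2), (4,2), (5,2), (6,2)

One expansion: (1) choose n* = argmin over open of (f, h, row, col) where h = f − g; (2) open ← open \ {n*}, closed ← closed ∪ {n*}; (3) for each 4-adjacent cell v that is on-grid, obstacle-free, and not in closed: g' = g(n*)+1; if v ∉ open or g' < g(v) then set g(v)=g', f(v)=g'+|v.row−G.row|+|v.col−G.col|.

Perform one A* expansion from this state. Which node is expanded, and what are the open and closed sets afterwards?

expanded=(2,1); open=[(1,1) g=6 f=8, (2,0) g=6 f=8, (3,0) g=5 f=8, (3,3) g=4 f=10, (4,3) g=3 f=10, (5,3) g=2 f=10, (6,1) g=1 f=8, (6,3) g=1 f=10]; closed=[(2,1), (3,1), (3,2), (4,2), (5,2), (6,2)]

step 1: expand (2,1) (f=8, h=3) → closed; open now [(1,1) g=6 f=8, (2,0) g=6 f=8, (3,0) g=5 f=8, (3,3) g=4 f=10, (4,3) g=3 f=10, (5,3) g=2 f=10, (6,1) g=1 f=8, (6,3) g=1 f=10]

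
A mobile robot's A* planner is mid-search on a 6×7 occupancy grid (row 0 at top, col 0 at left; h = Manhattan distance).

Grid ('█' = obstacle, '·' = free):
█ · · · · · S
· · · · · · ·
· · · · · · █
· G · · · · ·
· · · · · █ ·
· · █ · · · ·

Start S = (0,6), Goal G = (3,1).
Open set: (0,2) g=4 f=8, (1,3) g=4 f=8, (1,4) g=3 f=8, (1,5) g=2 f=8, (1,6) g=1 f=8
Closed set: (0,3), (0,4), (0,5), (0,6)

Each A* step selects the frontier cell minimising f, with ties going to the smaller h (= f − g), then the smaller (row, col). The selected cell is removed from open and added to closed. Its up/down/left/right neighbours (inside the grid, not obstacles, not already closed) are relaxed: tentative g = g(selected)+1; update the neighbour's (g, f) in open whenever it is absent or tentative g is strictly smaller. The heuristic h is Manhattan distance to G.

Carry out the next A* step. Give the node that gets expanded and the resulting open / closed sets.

expanded=(0,2); open=[(0,1) g=5 f=8, (1,2) g=5 f=8, (1,3) g=4 f=8, (1,4) g=3 f=8, (1,5) g=2 f=8, (1,6) g=1 f=8]; closed=[(0,2), (0,3), (0,4), (0,5), (0,6)]

step 1: expand (0,2) (f=8, h=4) → closed; open now [(0,1) g=5 f=8, (1,2) g=5 f=8, (1,3) g=4 f=8, (1,4) g=3 f=8, (1,5) g=2 f=8, (1,6) g=1 f=8]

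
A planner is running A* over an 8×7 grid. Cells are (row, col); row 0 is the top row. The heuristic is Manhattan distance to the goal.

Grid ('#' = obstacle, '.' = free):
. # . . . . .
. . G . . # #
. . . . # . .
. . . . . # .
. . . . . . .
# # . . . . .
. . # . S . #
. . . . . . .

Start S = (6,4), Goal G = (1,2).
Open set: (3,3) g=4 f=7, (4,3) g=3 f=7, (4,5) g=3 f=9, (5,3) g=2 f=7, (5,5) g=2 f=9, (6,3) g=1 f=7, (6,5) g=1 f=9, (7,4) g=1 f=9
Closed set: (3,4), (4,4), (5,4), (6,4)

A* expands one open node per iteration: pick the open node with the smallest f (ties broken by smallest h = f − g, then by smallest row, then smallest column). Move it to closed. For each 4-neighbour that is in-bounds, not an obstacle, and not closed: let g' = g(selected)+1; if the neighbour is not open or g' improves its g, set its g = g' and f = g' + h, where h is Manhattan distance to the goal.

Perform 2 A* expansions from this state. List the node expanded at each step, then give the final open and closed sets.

order=[(3,3) → (2,3)]; open=[(1,3) g=6 f=7, (2,2) g=6 f=7, (3,2) g=5 f=7, (4,3) g=3 f=7, (4,5) g=3 f=9, (5,3) g=2 f=7, (5,5) g=2 f=9, (6,3) g=1 f=7, (6,5) g=1 f=9, (7,4) g=1 f=9]; closed=[(2,3), (3,3), (3,4), (4,4), (5,4), (6,4)]

step 1: expand (3,3) (f=7, h=3) → closed; open now [(2,3) g=5 f=7, (3,2) g=5 f=7, (4,3) g=3 f=7, (4,5) g=3 f=9, (5,3) g=2 f=7, (5,5) g=2 f=9, (6,3) g=1 f=7, (6,5) g=1 f=9, (7,4) g=1 f=9]
step 2: expand (2,3) (f=7, h=2) → closed; open now [(1,3) g=6 f=7, (2,2) g=6 f=7, (3,2) g=5 f=7, (4,3) g=3 f=7, (4,5) g=3 f=9, (5,3) g=2 f=7, (5,5) g=2 f=9, (6,3) g=1 f=7, (6,5) g=1 f=9, (7,4) g=1 f=9]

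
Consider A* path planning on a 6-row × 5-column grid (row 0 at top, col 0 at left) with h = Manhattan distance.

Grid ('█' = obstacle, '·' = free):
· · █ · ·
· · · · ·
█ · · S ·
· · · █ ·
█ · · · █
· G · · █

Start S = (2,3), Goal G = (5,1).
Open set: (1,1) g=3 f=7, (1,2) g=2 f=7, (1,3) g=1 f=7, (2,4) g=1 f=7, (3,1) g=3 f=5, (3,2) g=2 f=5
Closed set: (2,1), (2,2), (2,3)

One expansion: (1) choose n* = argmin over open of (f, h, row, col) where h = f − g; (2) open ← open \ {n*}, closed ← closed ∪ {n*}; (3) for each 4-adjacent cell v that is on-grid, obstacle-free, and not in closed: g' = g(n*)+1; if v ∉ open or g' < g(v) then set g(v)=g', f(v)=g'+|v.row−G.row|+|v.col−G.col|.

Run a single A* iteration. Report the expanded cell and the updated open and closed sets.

expanded=(3,1); open=[(1,1) g=3 f=7, (1,2) g=2 f=7, (1,3) g=1 f=7, (2,4) g=1 f=7, (3,0) g=4 f=7, (3,2) g=2 f=5, (4,1) g=4 f=5]; closed=[(2,1), (2,2), (2,3), (3,1)]

step 1: expand (3,1) (f=5, h=2) → closed; open now [(1,1) g=3 f=7, (1,2) g=2 f=7, (1,3) g=1 f=7, (2,4) g=1 f=7, (3,0) g=4 f=7, (3,2) g=2 f=5, (4,1) g=4 f=5]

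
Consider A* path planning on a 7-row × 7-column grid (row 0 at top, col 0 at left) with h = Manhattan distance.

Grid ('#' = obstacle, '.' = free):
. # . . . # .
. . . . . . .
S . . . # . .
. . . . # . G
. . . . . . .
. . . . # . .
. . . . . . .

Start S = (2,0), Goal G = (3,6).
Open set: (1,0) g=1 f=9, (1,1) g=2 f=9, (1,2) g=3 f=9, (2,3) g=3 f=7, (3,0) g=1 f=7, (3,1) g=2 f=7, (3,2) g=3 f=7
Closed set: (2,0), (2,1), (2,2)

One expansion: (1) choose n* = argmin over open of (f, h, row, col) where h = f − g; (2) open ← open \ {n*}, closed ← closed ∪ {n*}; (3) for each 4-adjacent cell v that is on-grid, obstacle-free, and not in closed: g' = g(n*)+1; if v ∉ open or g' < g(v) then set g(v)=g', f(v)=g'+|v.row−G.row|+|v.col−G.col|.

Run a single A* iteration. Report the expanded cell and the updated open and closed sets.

step 1: expand (2,3) (f=7, h=4) → closed; open now [(1,0) g=1 f=9, (1,1) g=2 f=9, (1,2) g=3 f=9, (1,3) g=4 f=9, (3,0) g=1 f=7, (3,1) g=2 f=7, (3,2) g=3 f=7, (3,3) g=4 f=7]

expanded=(2,3); open=[(1,0) g=1 f=9, (1,1) g=2 f=9, (1,2) g=3 f=9, (1,3) g=4 f=9, (3,0) g=1 f=7, (3,1) g=2 f=7, (3,2) g=3 f=7, (3,3) g=4 f=7]; closed=[(2,0), (2,1), (2,2), (2,3)]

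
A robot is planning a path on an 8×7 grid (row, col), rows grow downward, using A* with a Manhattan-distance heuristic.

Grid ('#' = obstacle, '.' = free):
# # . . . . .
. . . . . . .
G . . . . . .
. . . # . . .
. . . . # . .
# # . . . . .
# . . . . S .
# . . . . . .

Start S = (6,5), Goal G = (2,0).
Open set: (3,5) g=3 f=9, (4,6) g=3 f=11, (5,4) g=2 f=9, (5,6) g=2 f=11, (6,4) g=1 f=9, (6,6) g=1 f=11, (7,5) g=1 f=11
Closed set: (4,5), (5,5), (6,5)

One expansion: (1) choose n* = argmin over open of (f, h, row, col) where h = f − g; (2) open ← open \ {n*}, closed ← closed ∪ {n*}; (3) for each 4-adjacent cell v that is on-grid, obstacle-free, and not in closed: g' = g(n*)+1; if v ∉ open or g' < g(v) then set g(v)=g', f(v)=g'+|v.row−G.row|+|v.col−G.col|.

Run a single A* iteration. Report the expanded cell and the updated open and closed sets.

step 1: expand (3,5) (f=9, h=6) → closed; open now [(2,5) g=4 f=9, (3,4) g=4 f=9, (3,6) g=4 f=11, (4,6) g=3 f=11, (5,4) g=2 f=9, (5,6) g=2 f=11, (6,4) g=1 f=9, (6,6) g=1 f=11, (7,5) g=1 f=11]

expanded=(3,5); open=[(2,5) g=4 f=9, (3,4) g=4 f=9, (3,6) g=4 f=11, (4,6) g=3 f=11, (5,4) g=2 f=9, (5,6) g=2 f=11, (6,4) g=1 f=9, (6,6) g=1 f=11, (7,5) g=1 f=11]; closed=[(3,5), (4,5), (5,5), (6,5)]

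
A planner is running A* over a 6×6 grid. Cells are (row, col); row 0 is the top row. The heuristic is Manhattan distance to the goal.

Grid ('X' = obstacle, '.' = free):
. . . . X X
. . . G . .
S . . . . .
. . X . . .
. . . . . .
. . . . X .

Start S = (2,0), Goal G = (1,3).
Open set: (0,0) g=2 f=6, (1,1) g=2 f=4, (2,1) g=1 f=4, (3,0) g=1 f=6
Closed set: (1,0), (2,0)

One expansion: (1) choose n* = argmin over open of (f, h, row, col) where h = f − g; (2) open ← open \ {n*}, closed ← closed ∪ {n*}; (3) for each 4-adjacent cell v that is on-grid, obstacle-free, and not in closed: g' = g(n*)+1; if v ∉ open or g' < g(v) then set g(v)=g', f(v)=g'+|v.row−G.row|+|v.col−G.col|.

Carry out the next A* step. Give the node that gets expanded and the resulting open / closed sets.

step 1: expand (1,1) (f=4, h=2) → closed; open now [(0,0) g=2 f=6, (0,1) g=3 f=6, (1,2) g=3 f=4, (2,1) g=1 f=4, (3,0) g=1 f=6]

expanded=(1,1); open=[(0,0) g=2 f=6, (0,1) g=3 f=6, (1,2) g=3 f=4, (2,1) g=1 f=4, (3,0) g=1 f=6]; closed=[(1,0), (1,1), (2,0)]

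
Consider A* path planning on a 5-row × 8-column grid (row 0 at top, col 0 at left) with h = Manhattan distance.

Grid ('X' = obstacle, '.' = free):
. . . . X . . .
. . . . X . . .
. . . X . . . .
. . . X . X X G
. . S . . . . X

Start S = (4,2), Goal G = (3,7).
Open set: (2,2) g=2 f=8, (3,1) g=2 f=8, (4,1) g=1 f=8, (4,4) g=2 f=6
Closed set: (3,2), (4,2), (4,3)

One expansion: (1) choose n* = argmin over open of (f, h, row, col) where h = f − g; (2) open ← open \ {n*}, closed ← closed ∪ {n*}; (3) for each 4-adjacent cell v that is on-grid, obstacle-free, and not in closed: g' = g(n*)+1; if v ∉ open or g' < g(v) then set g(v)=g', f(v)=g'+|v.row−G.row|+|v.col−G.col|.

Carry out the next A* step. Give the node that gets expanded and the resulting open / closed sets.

expanded=(4,4); open=[(2,2) g=2 f=8, (3,1) g=2 f=8, (3,4) g=3 f=6, (4,1) g=1 f=8, (4,5) g=3 f=6]; closed=[(3,2), (4,2), (4,3), (4,4)]

step 1: expand (4,4) (f=6, h=4) → closed; open now [(2,2) g=2 f=8, (3,1) g=2 f=8, (3,4) g=3 f=6, (4,1) g=1 f=8, (4,5) g=3 f=6]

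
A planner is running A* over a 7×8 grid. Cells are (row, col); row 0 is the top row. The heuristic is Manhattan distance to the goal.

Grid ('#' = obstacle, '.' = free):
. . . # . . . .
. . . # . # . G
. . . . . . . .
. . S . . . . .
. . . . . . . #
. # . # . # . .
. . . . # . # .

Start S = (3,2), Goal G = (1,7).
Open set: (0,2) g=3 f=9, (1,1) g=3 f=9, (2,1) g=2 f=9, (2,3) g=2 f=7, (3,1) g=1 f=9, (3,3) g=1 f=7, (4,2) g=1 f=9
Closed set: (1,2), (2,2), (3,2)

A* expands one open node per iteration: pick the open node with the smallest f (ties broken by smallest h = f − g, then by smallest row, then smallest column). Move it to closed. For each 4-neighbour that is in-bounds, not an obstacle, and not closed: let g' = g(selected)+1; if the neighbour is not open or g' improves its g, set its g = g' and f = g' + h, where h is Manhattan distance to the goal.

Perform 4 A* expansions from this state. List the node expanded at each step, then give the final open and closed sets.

order=[(2,3) → (2,4) → (1,4) → (2,5)]; open=[(0,2) g=3 f=9, (0,4) g=5 f=9, (1,1) g=3 f=9, (2,1) g=2 f=9, (2,6) g=5 f=7, (3,1) g=1 f=9, (3,3) g=1 f=7, (3,4) g=4 f=9, (3,5) g=5 f=9, (4,2) g=1 f=9]; closed=[(1,2), (1,4), (2,2), (2,3), (2,4), (2,5), (3,2)]

step 1: expand (2,3) (f=7, h=5) → closed; open now [(0,2) g=3 f=9, (1,1) g=3 f=9, (2,1) g=2 f=9, (2,4) g=3 f=7, (3,1) g=1 f=9, (3,3) g=1 f=7, (4,2) g=1 f=9]
step 2: expand (2,4) (f=7, h=4) → closed; open now [(0,2) g=3 f=9, (1,1) g=3 f=9, (1,4) g=4 f=7, (2,1) g=2 f=9, (2,5) g=4 f=7, (3,1) g=1 f=9, (3,3) g=1 f=7, (3,4) g=4 f=9, (4,2) g=1 f=9]
step 3: expand (1,4) (f=7, h=3) → closed; open now [(0,2) g=3 f=9, (0,4) g=5 f=9, (1,1) g=3 f=9, (2,1) g=2 f=9, (2,5) g=4 f=7, (3,1) g=1 f=9, (3,3) g=1 f=7, (3,4) g=4 f=9, (4,2) g=1 f=9]
step 4: expand (2,5) (f=7, h=3) → closed; open now [(0,2) g=3 f=9, (0,4) g=5 f=9, (1,1) g=3 f=9, (2,1) g=2 f=9, (2,6) g=5 f=7, (3,1) g=1 f=9, (3,3) g=1 f=7, (3,4) g=4 f=9, (3,5) g=5 f=9, (4,2) g=1 f=9]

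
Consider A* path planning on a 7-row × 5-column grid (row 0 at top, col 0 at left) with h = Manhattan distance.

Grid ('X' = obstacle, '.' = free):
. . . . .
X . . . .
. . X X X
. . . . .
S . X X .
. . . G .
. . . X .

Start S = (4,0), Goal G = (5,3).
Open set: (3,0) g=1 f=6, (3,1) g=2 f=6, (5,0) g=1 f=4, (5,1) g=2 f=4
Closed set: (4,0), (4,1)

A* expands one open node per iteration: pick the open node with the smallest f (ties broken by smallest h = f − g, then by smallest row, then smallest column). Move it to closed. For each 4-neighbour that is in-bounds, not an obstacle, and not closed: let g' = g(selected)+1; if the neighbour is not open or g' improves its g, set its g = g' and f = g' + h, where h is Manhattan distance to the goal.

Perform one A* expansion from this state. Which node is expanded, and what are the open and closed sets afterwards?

step 1: expand (5,1) (f=4, h=2) → closed; open now [(3,0) g=1 f=6, (3,1) g=2 f=6, (5,0) g=1 f=4, (5,2) g=3 f=4, (6,1) g=3 f=6]

expanded=(5,1); open=[(3,0) g=1 f=6, (3,1) g=2 f=6, (5,0) g=1 f=4, (5,2) g=3 f=4, (6,1) g=3 f=6]; closed=[(4,0), (4,1), (5,1)]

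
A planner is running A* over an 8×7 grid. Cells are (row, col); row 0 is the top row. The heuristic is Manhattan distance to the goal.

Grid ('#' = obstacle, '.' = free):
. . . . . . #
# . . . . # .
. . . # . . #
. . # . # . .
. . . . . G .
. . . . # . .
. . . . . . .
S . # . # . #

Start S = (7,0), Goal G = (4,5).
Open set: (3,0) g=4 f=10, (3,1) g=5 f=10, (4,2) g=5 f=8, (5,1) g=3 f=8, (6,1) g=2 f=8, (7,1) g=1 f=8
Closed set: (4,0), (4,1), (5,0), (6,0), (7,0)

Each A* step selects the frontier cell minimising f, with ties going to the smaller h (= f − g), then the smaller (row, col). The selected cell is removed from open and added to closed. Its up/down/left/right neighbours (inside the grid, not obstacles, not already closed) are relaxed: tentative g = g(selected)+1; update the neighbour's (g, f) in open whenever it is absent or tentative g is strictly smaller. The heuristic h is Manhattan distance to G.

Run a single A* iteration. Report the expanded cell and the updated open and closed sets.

expanded=(4,2); open=[(3,0) g=4 f=10, (3,1) g=5 f=10, (4,3) g=6 f=8, (5,1) g=3 f=8, (5,2) g=6 f=10, (6,1) g=2 f=8, (7,1) g=1 f=8]; closed=[(4,0), (4,1), (4,2), (5,0), (6,0), (7,0)]

step 1: expand (4,2) (f=8, h=3) → closed; open now [(3,0) g=4 f=10, (3,1) g=5 f=10, (4,3) g=6 f=8, (5,1) g=3 f=8, (5,2) g=6 f=10, (6,1) g=2 f=8, (7,1) g=1 f=8]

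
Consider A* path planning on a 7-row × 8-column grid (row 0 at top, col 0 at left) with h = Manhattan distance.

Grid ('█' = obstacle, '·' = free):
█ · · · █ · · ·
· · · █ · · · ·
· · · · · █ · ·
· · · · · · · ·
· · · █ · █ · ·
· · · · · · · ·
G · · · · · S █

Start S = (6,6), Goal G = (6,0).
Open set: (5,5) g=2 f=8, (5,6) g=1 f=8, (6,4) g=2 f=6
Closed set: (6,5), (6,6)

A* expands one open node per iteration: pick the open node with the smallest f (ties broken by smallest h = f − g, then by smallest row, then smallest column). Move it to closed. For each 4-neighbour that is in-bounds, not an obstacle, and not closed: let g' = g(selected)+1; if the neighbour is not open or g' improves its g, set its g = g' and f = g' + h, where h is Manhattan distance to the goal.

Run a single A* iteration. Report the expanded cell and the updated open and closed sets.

expanded=(6,4); open=[(5,4) g=3 f=8, (5,5) g=2 f=8, (5,6) g=1 f=8, (6,3) g=3 f=6]; closed=[(6,4), (6,5), (6,6)]

step 1: expand (6,4) (f=6, h=4) → closed; open now [(5,4) g=3 f=8, (5,5) g=2 f=8, (5,6) g=1 f=8, (6,3) g=3 f=6]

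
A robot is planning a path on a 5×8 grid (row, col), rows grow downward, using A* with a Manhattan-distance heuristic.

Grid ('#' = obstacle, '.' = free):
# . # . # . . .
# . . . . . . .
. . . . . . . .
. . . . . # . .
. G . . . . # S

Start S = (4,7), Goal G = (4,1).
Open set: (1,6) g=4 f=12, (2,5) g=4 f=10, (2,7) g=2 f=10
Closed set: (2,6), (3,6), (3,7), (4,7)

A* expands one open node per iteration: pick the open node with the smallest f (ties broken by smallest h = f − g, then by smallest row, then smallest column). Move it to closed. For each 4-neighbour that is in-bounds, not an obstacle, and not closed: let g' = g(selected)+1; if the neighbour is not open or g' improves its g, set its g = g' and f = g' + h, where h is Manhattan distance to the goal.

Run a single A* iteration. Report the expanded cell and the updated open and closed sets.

expanded=(2,5); open=[(1,5) g=5 f=12, (1,6) g=4 f=12, (2,4) g=5 f=10, (2,7) g=2 f=10]; closed=[(2,5), (2,6), (3,6), (3,7), (4,7)]

step 1: expand (2,5) (f=10, h=6) → closed; open now [(1,5) g=5 f=12, (1,6) g=4 f=12, (2,4) g=5 f=10, (2,7) g=2 f=10]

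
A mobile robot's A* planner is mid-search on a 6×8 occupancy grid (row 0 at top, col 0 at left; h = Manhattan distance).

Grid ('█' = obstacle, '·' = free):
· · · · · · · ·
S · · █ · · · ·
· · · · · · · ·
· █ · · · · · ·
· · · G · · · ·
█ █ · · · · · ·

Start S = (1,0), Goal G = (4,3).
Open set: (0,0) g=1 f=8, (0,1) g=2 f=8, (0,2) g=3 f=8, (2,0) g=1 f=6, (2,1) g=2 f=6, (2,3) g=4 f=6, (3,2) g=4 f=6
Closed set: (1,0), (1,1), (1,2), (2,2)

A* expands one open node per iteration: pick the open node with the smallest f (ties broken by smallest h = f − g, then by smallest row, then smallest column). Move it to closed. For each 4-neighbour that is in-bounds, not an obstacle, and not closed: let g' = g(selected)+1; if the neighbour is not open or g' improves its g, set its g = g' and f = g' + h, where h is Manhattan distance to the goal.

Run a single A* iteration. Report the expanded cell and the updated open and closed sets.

expanded=(2,3); open=[(0,0) g=1 f=8, (0,1) g=2 f=8, (0,2) g=3 f=8, (2,0) g=1 f=6, (2,1) g=2 f=6, (2,4) g=5 f=8, (3,2) g=4 f=6, (3,3) g=5 f=6]; closed=[(1,0), (1,1), (1,2), (2,2), (2,3)]

step 1: expand (2,3) (f=6, h=2) → closed; open now [(0,0) g=1 f=8, (0,1) g=2 f=8, (0,2) g=3 f=8, (2,0) g=1 f=6, (2,1) g=2 f=6, (2,4) g=5 f=8, (3,2) g=4 f=6, (3,3) g=5 f=6]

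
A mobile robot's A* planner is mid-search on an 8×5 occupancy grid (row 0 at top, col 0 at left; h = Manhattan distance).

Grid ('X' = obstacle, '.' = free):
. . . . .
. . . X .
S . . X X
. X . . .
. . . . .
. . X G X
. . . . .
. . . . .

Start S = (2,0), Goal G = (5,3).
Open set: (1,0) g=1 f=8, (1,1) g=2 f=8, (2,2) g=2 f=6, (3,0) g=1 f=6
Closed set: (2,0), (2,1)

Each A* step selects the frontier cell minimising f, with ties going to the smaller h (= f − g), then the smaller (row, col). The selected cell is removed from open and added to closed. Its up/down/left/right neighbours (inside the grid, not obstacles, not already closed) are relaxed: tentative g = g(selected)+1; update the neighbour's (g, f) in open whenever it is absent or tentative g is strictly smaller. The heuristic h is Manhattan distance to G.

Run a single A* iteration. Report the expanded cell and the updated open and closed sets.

expanded=(2,2); open=[(1,0) g=1 f=8, (1,1) g=2 f=8, (1,2) g=3 f=8, (3,0) g=1 f=6, (3,2) g=3 f=6]; closed=[(2,0), (2,1), (2,2)]

step 1: expand (2,2) (f=6, h=4) → closed; open now [(1,0) g=1 f=8, (1,1) g=2 f=8, (1,2) g=3 f=8, (3,0) g=1 f=6, (3,2) g=3 f=6]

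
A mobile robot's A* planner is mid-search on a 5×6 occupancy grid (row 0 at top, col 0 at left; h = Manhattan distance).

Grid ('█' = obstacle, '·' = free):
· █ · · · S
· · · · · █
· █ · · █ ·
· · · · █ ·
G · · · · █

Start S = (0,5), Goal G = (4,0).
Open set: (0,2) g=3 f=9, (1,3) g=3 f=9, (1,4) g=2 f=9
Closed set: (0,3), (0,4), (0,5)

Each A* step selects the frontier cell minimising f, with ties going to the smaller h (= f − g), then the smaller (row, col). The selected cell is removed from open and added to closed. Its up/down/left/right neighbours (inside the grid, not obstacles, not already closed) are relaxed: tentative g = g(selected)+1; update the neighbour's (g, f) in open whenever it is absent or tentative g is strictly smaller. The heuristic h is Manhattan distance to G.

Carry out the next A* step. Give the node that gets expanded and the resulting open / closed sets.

step 1: expand (0,2) (f=9, h=6) → closed; open now [(1,2) g=4 f=9, (1,3) g=3 f=9, (1,4) g=2 f=9]

expanded=(0,2); open=[(1,2) g=4 f=9, (1,3) g=3 f=9, (1,4) g=2 f=9]; closed=[(0,2), (0,3), (0,4), (0,5)]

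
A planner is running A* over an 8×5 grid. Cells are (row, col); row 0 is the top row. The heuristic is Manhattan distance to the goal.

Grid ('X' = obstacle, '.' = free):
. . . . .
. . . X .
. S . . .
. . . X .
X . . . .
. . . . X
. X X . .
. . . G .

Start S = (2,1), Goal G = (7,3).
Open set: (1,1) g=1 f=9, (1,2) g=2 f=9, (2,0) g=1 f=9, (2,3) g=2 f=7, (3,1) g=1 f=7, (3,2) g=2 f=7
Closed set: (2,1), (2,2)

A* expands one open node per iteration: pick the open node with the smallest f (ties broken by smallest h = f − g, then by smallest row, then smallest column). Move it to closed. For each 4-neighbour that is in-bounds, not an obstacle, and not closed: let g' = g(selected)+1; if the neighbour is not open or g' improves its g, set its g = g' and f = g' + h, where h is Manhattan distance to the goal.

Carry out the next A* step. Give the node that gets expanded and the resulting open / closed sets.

expanded=(2,3); open=[(1,1) g=1 f=9, (1,2) g=2 f=9, (2,0) g=1 f=9, (2,4) g=3 f=9, (3,1) g=1 f=7, (3,2) g=2 f=7]; closed=[(2,1), (2,2), (2,3)]

step 1: expand (2,3) (f=7, h=5) → closed; open now [(1,1) g=1 f=9, (1,2) g=2 f=9, (2,0) g=1 f=9, (2,4) g=3 f=9, (3,1) g=1 f=7, (3,2) g=2 f=7]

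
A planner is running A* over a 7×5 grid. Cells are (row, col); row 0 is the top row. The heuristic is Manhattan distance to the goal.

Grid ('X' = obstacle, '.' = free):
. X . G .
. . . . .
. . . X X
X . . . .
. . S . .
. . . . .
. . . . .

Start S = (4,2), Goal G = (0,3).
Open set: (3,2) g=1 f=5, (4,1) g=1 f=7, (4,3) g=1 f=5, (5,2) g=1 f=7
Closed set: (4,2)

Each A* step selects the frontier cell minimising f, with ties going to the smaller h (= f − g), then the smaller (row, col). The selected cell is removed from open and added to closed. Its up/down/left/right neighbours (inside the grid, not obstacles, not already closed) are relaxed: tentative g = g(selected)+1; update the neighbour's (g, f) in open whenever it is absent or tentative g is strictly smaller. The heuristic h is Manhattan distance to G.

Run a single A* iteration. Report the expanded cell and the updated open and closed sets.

expanded=(3,2); open=[(2,2) g=2 f=5, (3,1) g=2 f=7, (3,3) g=2 f=5, (4,1) g=1 f=7, (4,3) g=1 f=5, (5,2) g=1 f=7]; closed=[(3,2), (4,2)]

step 1: expand (3,2) (f=5, h=4) → closed; open now [(2,2) g=2 f=5, (3,1) g=2 f=7, (3,3) g=2 f=5, (4,1) g=1 f=7, (4,3) g=1 f=5, (5,2) g=1 f=7]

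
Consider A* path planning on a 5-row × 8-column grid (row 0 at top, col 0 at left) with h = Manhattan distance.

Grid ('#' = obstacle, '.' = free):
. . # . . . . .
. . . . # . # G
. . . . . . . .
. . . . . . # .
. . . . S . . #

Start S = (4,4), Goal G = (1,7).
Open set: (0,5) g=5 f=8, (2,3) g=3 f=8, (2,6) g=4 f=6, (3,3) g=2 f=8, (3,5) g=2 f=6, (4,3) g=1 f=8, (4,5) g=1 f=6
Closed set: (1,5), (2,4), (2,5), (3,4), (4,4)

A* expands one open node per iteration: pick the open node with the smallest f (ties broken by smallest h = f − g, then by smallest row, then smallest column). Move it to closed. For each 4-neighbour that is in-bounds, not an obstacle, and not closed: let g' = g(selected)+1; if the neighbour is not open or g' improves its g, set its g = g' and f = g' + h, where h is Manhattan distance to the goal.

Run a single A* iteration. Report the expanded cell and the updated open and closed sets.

expanded=(2,6); open=[(0,5) g=5 f=8, (2,3) g=3 f=8, (2,7) g=5 f=6, (3,3) g=2 f=8, (3,5) g=2 f=6, (4,3) g=1 f=8, (4,5) g=1 f=6]; closed=[(1,5), (2,4), (2,5), (2,6), (3,4), (4,4)]

step 1: expand (2,6) (f=6, h=2) → closed; open now [(0,5) g=5 f=8, (2,3) g=3 f=8, (2,7) g=5 f=6, (3,3) g=2 f=8, (3,5) g=2 f=6, (4,3) g=1 f=8, (4,5) g=1 f=6]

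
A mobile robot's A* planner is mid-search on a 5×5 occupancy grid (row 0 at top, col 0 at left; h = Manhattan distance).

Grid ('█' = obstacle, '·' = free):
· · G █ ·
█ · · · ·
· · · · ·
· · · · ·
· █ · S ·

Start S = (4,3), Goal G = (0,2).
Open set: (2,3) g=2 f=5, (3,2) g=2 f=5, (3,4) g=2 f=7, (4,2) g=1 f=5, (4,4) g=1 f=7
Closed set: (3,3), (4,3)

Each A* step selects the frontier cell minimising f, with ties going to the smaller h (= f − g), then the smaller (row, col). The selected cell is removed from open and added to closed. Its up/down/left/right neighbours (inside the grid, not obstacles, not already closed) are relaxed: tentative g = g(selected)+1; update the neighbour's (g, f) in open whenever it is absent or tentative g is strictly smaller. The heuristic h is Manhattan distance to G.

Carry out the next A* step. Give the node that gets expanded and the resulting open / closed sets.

expanded=(2,3); open=[(1,3) g=3 f=5, (2,2) g=3 f=5, (2,4) g=3 f=7, (3,2) g=2 f=5, (3,4) g=2 f=7, (4,2) g=1 f=5, (4,4) g=1 f=7]; closed=[(2,3), (3,3), (4,3)]

step 1: expand (2,3) (f=5, h=3) → closed; open now [(1,3) g=3 f=5, (2,2) g=3 f=5, (2,4) g=3 f=7, (3,2) g=2 f=5, (3,4) g=2 f=7, (4,2) g=1 f=5, (4,4) g=1 f=7]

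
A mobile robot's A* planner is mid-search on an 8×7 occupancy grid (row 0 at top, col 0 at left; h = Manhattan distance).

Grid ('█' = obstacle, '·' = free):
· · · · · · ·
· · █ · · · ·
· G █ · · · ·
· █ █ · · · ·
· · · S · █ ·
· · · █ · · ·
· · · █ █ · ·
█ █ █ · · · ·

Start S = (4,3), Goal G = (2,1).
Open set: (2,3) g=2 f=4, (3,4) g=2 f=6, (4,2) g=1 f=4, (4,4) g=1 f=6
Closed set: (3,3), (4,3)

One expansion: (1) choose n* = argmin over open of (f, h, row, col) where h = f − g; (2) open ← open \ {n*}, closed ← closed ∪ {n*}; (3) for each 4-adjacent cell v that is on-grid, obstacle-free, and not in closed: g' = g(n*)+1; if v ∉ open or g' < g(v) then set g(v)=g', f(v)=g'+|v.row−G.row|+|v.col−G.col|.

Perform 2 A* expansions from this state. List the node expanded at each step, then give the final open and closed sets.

order=[(2,3) → (4,2)]; open=[(1,3) g=3 f=6, (2,4) g=3 f=6, (3,4) g=2 f=6, (4,1) g=2 f=4, (4,4) g=1 f=6, (5,2) g=2 f=6]; closed=[(2,3), (3,3), (4,2), (4,3)]

step 1: expand (2,3) (f=4, h=2) → closed; open now [(1,3) g=3 f=6, (2,4) g=3 f=6, (3,4) g=2 f=6, (4,2) g=1 f=4, (4,4) g=1 f=6]
step 2: expand (4,2) (f=4, h=3) → closed; open now [(1,3) g=3 f=6, (2,4) g=3 f=6, (3,4) g=2 f=6, (4,1) g=2 f=4, (4,4) g=1 f=6, (5,2) g=2 f=6]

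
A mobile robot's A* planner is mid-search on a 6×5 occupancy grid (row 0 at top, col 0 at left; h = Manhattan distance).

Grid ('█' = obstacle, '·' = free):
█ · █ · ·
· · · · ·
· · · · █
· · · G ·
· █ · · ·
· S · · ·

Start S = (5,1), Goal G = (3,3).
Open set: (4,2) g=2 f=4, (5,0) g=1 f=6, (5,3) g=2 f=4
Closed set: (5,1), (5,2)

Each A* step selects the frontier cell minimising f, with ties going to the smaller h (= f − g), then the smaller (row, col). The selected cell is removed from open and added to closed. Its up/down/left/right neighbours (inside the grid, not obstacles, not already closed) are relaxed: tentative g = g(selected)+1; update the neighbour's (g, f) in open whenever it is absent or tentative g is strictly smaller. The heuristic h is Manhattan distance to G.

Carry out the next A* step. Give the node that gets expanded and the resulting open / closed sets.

step 1: expand (4,2) (f=4, h=2) → closed; open now [(3,2) g=3 f=4, (4,3) g=3 f=4, (5,0) g=1 f=6, (5,3) g=2 f=4]

expanded=(4,2); open=[(3,2) g=3 f=4, (4,3) g=3 f=4, (5,0) g=1 f=6, (5,3) g=2 f=4]; closed=[(4,2), (5,1), (5,2)]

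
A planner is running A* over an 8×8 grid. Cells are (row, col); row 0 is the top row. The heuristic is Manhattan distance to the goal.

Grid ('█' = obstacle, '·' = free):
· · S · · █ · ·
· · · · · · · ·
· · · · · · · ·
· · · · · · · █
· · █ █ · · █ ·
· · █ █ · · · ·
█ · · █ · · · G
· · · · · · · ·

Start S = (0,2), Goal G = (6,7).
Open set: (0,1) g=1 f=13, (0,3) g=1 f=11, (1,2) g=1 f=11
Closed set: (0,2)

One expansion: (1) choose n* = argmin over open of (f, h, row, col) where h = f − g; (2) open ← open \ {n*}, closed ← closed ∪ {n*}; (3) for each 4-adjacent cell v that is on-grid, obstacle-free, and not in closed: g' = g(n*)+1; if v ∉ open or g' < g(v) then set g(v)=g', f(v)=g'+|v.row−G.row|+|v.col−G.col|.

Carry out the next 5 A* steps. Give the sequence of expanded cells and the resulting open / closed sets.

step 1: expand (0,3) (f=11, h=10) → closed; open now [(0,1) g=1 f=13, (0,4) g=2 f=11, (1,2) g=1 f=11, (1,3) g=2 f=11]
step 2: expand (0,4) (f=11, h=9) → closed; open now [(0,1) g=1 f=13, (1,2) g=1 f=11, (1,3) g=2 f=11, (1,4) g=3 f=11]
step 3: expand (1,4) (f=11, h=8) → closed; open now [(0,1) g=1 f=13, (1,2) g=1 f=11, (1,3) g=2 f=11, (1,5) g=4 f=11, (2,4) g=4 f=11]
step 4: expand (1,5) (f=11, h=7) → closed; open now [(0,1) g=1 f=13, (1,2) g=1 f=11, (1,3) g=2 f=11, (1,6) g=5 f=11, (2,4) g=4 f=11, (2,5) g=5 f=11]
step 5: expand (1,6) (f=11, h=6) → closed; open now [(0,1) g=1 f=13, (0,6) g=6 f=13, (1,2) g=1 f=11, (1,3) g=2 f=11, (1,7) g=6 f=11, (2,4) g=4 f=11, (2,5) g=5 f=11, (2,6) g=6 f=11]

order=[(0,3) → (0,4) → (1,4) → (1,5) → (1,6)]; open=[(0,1) g=1 f=13, (0,6) g=6 f=13, (1,2) g=1 f=11, (1,3) g=2 f=11, (1,7) g=6 f=11, (2,4) g=4 f=11, (2,5) g=5 f=11, (2,6) g=6 f=11]; closed=[(0,2), (0,3), (0,4), (1,4), (1,5), (1,6)]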